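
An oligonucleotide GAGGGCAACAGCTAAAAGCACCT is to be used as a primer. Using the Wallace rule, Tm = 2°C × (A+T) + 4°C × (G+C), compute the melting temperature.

70°C

Counting bases: C=6, T=2, G=6, A=9
So N_AT = 11 and N_GC = 12.
Tm = 2(11) + 4(12) = 22 + 48 = 70°C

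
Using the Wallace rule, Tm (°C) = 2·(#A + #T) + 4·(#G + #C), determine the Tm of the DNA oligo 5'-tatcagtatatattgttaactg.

A=7, T=10, C=2, G=3
So N_AT = 17 and N_GC = 5.
Tm = 2(17) + 4(5) = 34 + 20 = 54°C

54°C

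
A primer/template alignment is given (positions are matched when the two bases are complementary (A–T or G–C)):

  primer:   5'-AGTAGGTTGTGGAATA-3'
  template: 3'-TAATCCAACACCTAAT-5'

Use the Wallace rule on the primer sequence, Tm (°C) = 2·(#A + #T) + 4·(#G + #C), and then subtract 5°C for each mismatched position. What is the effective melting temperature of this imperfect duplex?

34°C

Primer base counts: A=5, T=5, G=6, C=0 → A+T=10, G+C=6
Perfect-match Tm = 2(10) + 4(6) = 20 + 24 = 44°C
Mismatches (positions where the bases are not complementary): 2 (at positions 2, 14)
Effective Tm = 44 − 2×5 = 44 − 10 = 34°C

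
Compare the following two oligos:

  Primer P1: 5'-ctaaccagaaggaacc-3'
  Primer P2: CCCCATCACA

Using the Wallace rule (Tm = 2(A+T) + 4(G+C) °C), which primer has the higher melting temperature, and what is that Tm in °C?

Primer P1: A+T=8, G+C=8 → Tm = 2(8)+4(8) = 48°C
Primer P2: A+T=4, G+C=6 → Tm = 2(4)+4(6) = 32°C
48°C vs 32°C → primer P1 is higher.

Primer P1, 48°C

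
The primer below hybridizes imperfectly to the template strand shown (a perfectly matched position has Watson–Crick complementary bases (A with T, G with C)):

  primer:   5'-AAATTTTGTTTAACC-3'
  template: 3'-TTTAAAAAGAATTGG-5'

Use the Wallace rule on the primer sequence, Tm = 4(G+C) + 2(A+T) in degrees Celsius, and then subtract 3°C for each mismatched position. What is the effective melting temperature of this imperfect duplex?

30°C

Primer base counts: A=5, T=7, G=1, C=2 → A+T=12, G+C=3
Perfect-match Tm = 2(12) + 4(3) = 24 + 12 = 36°C
Mismatches (positions where the bases are not complementary): 2 (at positions 8, 9)
Effective Tm = 36 − 2×3 = 36 − 6 = 30°C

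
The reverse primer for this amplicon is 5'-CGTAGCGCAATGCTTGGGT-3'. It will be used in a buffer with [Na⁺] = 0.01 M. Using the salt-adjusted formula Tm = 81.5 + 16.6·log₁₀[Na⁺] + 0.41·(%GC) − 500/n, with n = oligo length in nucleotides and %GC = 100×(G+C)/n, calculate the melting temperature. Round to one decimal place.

Length n = 19. T=5, A=3, C=4, G=7
G+C = 11, so %GC = 11/19 × 100 = 57.895%
Salt term: 16.6 × (-2) = -33.2
GC term: 0.41 × 57.895 = 23.737; length term: −500/19 = −26.316
Tm = 81.5 + (-33.2) + 23.737 − 26.316 = 45.721 → 45.7°C

45.7°C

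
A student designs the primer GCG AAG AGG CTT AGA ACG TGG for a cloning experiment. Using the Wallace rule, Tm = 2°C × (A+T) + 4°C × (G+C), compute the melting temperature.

Counting bases: C=3, G=9, T=3, A=6
So N_AT = 9 and N_GC = 12.
Tm = 2×9 + 4×12 = 66°C

66°C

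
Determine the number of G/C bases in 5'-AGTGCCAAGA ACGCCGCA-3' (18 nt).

11

Scanning the sequence gives G=5, T=1, C=6, A=6.
G+C = 5 + 6 = 11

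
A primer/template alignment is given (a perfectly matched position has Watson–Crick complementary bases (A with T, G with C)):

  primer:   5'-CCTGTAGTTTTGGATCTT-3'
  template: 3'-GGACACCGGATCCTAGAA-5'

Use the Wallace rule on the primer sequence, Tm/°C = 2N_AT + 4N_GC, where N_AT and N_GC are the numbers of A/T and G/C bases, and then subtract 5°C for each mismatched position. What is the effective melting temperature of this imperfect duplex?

Primer base counts: A=2, T=9, G=4, C=3 → A+T=11, G+C=7
Perfect-match Tm = 2(11) + 4(7) = 22 + 28 = 50°C
Mismatches (positions where the bases are not complementary): 4 (at positions 6, 8, 9, 11)
Effective Tm = 50 − 4×5 = 50 − 20 = 30°C

30°C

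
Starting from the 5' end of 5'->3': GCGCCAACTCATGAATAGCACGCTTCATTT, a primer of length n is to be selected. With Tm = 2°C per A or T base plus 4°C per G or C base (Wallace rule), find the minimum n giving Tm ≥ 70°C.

n = 23

First 22 bases: GCGCCAACTCATGAATAGCACG → Tm = 68°C (< 70°C)
First 23 bases: GCGCCAACTCATGAATAGCACGC → Tm = 72°C (≥ 70°C)
Since every base adds ≥2°C, Tm only increases with n, so the threshold is first crossed at n = 23.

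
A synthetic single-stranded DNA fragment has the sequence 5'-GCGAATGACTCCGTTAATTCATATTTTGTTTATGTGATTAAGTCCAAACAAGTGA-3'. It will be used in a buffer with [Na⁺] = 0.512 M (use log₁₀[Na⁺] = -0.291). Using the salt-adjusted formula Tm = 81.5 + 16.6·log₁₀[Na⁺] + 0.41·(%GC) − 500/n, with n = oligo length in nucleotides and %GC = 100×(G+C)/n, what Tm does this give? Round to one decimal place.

Length n = 55. Counting bases: T=20, A=17, G=10, C=8
G+C = 18, so %GC = 18/55 × 100 = 32.727%
Salt term: 16.6 × (-0.291) = -4.831
GC term: 0.41 × 32.727 = 13.418; length term: −500/55 = −9.091
Tm = 81.5 + (-4.831) + 13.418 − 9.091 = 80.996 → 81.0°C

81.0°C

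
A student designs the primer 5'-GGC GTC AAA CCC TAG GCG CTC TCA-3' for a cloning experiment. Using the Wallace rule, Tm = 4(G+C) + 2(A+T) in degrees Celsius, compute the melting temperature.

Scanning the sequence gives A=5, T=4, C=9, G=6.
A+T = 9, G+C = 15
Tm = 2(9) + 4(15) = 18 + 60 = 78°C

78°C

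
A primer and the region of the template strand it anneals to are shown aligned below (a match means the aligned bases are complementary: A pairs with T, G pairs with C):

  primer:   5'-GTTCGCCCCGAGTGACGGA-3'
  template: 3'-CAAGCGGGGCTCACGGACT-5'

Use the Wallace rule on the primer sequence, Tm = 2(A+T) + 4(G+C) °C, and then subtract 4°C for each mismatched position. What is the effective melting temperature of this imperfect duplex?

Primer base counts: A=3, T=3, G=7, C=6 → A+T=6, G+C=13
Perfect-match Tm = 2(6) + 4(13) = 12 + 52 = 64°C
Mismatches (positions where the bases are not complementary): 2 (at positions 15, 17)
Effective Tm = 64 − 2×4 = 64 − 8 = 56°C

56°C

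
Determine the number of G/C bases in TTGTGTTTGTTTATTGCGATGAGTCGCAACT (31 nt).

Counting bases: A=5, G=8, C=4, T=14
G+C = 8 + 4 = 12

12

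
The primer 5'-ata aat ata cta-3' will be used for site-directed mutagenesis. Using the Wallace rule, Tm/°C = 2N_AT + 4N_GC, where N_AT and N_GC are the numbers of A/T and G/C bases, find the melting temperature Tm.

26°C

Counting bases: T=4, G=0, A=7, C=1
A+T = 11, G+C = 1
Tm = 2(11) + 4(1) = 22 + 4 = 26°C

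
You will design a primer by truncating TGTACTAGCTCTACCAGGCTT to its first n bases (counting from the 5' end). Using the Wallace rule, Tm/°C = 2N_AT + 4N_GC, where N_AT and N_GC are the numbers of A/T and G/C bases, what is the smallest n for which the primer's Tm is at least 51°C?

n = 18

First 17 bases: TGTACTAGCTCTACCAG → Tm = 50°C (< 51°C)
First 18 bases: TGTACTAGCTCTACCAGG → Tm = 54°C (≥ 51°C)
Each additional base adds 2°C (A/T) or 4°C (G/C), so Tm is non-decreasing in n; n = 18 is the first length to reach 51°C.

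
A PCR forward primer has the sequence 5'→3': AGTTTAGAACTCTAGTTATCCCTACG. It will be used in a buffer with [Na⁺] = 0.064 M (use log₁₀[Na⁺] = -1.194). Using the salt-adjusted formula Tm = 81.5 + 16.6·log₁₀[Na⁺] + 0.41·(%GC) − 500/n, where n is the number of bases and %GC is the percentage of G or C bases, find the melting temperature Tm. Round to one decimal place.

Length n = 26. Base counts: C=6, T=9, A=7, G=4
G+C = 10, so %GC = 10/26 × 100 = 38.462%
Salt term: 16.6 × (-1.194) = -19.82
GC term: 0.41 × 38.462 = 15.769; length term: −500/26 = −19.231
Tm = 81.5 + (-19.82) + 15.769 − 19.231 = 58.218 → 58.2°C

58.2°C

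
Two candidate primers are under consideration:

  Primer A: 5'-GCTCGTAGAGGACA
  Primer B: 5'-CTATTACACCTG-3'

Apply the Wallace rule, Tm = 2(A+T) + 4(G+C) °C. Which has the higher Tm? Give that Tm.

Primer A: A+T=6, G+C=8 → Tm = 2(6)+4(8) = 44°C
Primer B: A+T=7, G+C=5 → Tm = 2(7)+4(5) = 34°C
44°C vs 34°C → primer A is higher.

Primer A, 44°C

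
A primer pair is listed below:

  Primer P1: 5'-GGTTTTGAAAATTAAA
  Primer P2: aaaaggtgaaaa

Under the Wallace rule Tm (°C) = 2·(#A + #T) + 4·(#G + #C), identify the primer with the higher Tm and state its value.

Primer P1: A+T=13, G+C=3 → Tm = 2(13)+4(3) = 38°C
Primer P2: A+T=9, G+C=3 → Tm = 2(9)+4(3) = 30°C
38°C vs 30°C → primer P1 is higher.

Primer P1, 38°C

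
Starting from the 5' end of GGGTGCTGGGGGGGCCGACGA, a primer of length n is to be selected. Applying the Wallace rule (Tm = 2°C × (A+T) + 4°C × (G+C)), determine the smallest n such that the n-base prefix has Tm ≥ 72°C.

First 19 bases: GGGTGCTGGGGGGGCCGAC → Tm = 70°C (< 72°C)
First 20 bases: GGGTGCTGGGGGGGCCGACG → Tm = 74°C (≥ 72°C)
Since every base adds ≥2°C, Tm only increases with n, so the threshold is first crossed at n = 20.

n = 20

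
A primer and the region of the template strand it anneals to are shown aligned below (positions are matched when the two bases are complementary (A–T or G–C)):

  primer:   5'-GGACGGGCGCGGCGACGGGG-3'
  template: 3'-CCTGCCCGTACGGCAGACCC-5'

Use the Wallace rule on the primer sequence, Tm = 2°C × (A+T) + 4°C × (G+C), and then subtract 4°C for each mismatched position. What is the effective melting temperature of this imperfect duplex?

56°C

Primer base counts: A=2, T=0, G=13, C=5 → A+T=2, G+C=18
Perfect-match Tm = 2(2) + 4(18) = 4 + 72 = 76°C
Mismatches (positions where the bases are not complementary): 5 (at positions 9, 10, 12, 15, 17)
Effective Tm = 76 − 5×4 = 76 − 20 = 56°C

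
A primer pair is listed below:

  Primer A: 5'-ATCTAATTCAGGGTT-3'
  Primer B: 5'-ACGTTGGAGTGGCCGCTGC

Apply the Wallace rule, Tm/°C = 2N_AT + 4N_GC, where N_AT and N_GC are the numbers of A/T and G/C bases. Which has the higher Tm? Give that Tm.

Primer A: A+T=10, G+C=5 → Tm = 2(10)+4(5) = 40°C
Primer B: A+T=6, G+C=13 → Tm = 2(6)+4(13) = 64°C
40°C vs 64°C → primer B is higher.

Primer B, 64°C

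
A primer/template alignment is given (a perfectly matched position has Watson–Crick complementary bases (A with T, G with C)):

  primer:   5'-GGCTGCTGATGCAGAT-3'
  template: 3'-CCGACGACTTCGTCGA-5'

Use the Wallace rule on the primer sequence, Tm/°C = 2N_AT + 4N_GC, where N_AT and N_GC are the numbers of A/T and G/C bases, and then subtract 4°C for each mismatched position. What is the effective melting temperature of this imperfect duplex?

Primer base counts: A=3, T=4, G=6, C=3 → A+T=7, G+C=9
Perfect-match Tm = 2(7) + 4(9) = 14 + 36 = 50°C
Mismatches (positions where the bases are not complementary): 2 (at positions 10, 15)
Effective Tm = 50 − 2×4 = 50 − 8 = 42°C

42°C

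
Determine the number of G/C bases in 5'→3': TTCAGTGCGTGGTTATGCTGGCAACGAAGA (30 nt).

Counting bases: C=5, T=8, A=7, G=10
Total G or C: 10 + 5 = 15

15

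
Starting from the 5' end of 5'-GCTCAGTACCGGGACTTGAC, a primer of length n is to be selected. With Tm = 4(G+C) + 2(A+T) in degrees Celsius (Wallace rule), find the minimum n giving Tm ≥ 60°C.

First 18 bases: GCTCAGTACCGGGACTTG → Tm = 58°C (< 60°C)
First 19 bases: GCTCAGTACCGGGACTTGA → Tm = 60°C (≥ 60°C)
Since every base adds ≥2°C, Tm only increases with n, so the threshold is first crossed at n = 19.

n = 19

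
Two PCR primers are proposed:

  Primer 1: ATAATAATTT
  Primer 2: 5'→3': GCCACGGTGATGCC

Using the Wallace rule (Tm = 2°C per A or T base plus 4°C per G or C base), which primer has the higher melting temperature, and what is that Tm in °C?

Primer 2, 48°C

Primer 1: A+T=10, G+C=0 → Tm = 2(10)+4(0) = 20°C
Primer 2: A+T=4, G+C=10 → Tm = 2(4)+4(10) = 48°C
20°C vs 48°C → primer 2 is higher.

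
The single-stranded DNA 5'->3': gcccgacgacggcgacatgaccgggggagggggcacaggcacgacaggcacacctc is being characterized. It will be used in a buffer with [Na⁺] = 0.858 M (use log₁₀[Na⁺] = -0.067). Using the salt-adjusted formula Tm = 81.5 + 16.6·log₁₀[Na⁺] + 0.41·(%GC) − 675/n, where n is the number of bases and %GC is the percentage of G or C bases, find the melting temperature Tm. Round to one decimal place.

98.4°C

Length n = 56. Counting bases: A=13, C=19, T=2, G=22
G+C = 41, so %GC = 41/56 × 100 = 73.214%
Salt term: 16.6 × (-0.067) = -1.112
GC term: 0.41 × 73.214 = 30.018; length term: −675/56 = −12.054
Tm = 81.5 + (-1.112) + 30.018 − 12.054 = 98.352 → 98.4°C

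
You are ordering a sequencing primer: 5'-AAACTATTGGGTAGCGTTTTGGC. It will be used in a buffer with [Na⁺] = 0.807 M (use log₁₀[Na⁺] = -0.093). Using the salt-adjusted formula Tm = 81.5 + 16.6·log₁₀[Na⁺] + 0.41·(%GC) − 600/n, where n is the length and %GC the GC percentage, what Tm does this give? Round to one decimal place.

71.7°C

Length n = 23. Counting bases: C=3, G=7, A=5, T=8
G+C = 10, so %GC = 10/23 × 100 = 43.478%
Salt term: 16.6 × (-0.093) = -1.544
GC term: 0.41 × 43.478 = 17.826; length term: −600/23 = −26.087
Tm = 81.5 + (-1.544) + 17.826 − 26.087 = 71.695 → 71.7°C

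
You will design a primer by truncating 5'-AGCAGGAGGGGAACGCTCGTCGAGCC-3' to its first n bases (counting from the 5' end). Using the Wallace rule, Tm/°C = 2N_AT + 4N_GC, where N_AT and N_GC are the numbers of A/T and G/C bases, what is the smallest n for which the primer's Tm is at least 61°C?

First 18 bases: AGCAGGAGGGGAACGCTC → Tm = 60°C (< 61°C)
First 19 bases: AGCAGGAGGGGAACGCTCG → Tm = 64°C (≥ 61°C)
Since every base adds ≥2°C, Tm only increases with n, so the threshold is first crossed at n = 19.

n = 19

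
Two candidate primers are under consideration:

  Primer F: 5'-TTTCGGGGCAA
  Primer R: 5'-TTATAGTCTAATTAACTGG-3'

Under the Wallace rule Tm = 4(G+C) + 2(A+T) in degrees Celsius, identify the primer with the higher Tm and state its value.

Primer F: A+T=5, G+C=6 → Tm = 2(5)+4(6) = 34°C
Primer R: A+T=14, G+C=5 → Tm = 2(14)+4(5) = 48°C
34°C vs 48°C → primer R is higher.

Primer R, 48°C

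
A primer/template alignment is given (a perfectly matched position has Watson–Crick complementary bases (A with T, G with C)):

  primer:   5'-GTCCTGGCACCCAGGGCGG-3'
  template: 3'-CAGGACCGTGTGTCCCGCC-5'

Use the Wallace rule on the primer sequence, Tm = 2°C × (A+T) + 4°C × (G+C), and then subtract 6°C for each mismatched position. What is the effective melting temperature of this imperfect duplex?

Primer base counts: A=2, T=2, G=8, C=7 → A+T=4, G+C=15
Perfect-match Tm = 2(4) + 4(15) = 8 + 60 = 68°C
Mismatches (positions where the bases are not complementary): 1 (at position 11)
Effective Tm = 68 − 1×6 = 68 − 6 = 62°C

62°C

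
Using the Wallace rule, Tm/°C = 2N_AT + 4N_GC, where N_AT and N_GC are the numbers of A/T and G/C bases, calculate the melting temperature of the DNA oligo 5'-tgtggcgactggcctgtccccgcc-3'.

84°C

Scanning the sequence gives G=8, T=5, A=1, C=10.
AT pairs contribute 6, GC pairs contribute 18.
Tm = 2×6 + 4×18 = 84°C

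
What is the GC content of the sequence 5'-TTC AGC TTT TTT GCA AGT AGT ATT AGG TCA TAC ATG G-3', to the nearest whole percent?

Counting bases: G=8, C=5, T=15, A=9
G+C = 8 + 5 = 13 out of 37 bases
%GC = 13/37 × 100 = 35.14% ≈ 35%

35%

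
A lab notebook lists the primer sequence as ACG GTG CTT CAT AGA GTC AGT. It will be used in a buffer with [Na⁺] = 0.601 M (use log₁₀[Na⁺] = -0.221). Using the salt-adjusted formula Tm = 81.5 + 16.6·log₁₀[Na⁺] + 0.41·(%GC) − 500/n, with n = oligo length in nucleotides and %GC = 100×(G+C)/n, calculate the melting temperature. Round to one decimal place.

73.5°C

Length n = 21. Scanning the sequence gives T=6, C=4, A=5, G=6.
G+C = 10, so %GC = 10/21 × 100 = 47.619%
Salt term: 16.6 × (-0.221) = -3.669
GC term: 0.41 × 47.619 = 19.524; length term: −500/21 = −23.81
Tm = 81.5 + (-3.669) + 19.524 − 23.81 = 73.545 → 73.5°C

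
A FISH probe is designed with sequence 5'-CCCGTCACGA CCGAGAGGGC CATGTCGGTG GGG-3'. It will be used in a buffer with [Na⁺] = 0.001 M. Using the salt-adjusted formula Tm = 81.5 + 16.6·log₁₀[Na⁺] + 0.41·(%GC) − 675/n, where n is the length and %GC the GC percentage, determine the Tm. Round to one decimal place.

41.1°C

Length n = 33. Counting bases: G=14, A=5, C=10, T=4
G+C = 24, so %GC = 24/33 × 100 = 72.727%
Salt term: 16.6 × (-3) = -49.8
GC term: 0.41 × 72.727 = 29.818; length term: −675/33 = −20.455
Tm = 81.5 + (-49.8) + 29.818 − 20.455 = 41.063 → 41.1°C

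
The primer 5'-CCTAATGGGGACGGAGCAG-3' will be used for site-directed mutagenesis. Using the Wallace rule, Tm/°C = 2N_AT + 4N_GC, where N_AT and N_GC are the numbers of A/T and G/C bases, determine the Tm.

Scanning the sequence gives A=5, T=2, C=4, G=8.
A+T = 7, G+C = 12
Tm = 2(7) + 4(12) = 14 + 48 = 62°C

62°C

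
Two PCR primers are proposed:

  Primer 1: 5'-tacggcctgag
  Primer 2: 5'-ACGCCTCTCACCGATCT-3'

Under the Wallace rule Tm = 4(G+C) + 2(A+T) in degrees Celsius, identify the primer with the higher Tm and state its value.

Primer 1: A+T=4, G+C=7 → Tm = 2(4)+4(7) = 36°C
Primer 2: A+T=7, G+C=10 → Tm = 2(7)+4(10) = 54°C
36°C vs 54°C → primer 2 is higher.

Primer 2, 54°C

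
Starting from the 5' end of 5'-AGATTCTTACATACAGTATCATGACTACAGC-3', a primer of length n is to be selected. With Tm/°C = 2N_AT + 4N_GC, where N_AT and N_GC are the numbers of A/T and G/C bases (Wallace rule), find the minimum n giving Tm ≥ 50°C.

First 19 bases: AGATTCTTACATACAGTAT → Tm = 48°C (< 50°C)
First 20 bases: AGATTCTTACATACAGTATC → Tm = 52°C (≥ 50°C)
Each additional base adds 2°C (A/T) or 4°C (G/C), so Tm is non-decreasing in n; n = 20 is the first length to reach 50°C.

n = 20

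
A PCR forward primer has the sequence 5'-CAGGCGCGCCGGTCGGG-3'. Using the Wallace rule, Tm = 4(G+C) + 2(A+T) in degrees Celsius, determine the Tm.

64°C

Scanning the sequence gives G=9, C=6, A=1, T=1.
A+T = 2, G+C = 15
Tm = 2×2 + 4×15 = 64°C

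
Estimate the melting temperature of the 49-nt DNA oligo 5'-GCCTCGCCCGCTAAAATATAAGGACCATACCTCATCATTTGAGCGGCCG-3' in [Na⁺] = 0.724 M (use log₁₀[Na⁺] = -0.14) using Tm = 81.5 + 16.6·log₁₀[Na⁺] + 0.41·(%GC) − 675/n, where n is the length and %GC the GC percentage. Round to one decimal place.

87.2°C

Length n = 49. Scanning the sequence gives C=16, G=10, T=10, A=13.
G+C = 26, so %GC = 26/49 × 100 = 53.061%
Salt term: 16.6 × (-0.14) = -2.324
GC term: 0.41 × 53.061 = 21.755; length term: −675/49 = −13.776
Tm = 81.5 + (-2.324) + 21.755 − 13.776 = 87.155 → 87.2°C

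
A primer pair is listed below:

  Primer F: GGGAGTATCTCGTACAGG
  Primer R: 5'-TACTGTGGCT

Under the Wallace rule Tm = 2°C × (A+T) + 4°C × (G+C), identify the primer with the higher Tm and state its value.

Primer F, 56°C

Primer F: A+T=8, G+C=10 → Tm = 2(8)+4(10) = 56°C
Primer R: A+T=5, G+C=5 → Tm = 2(5)+4(5) = 30°C
56°C vs 30°C → primer F is higher.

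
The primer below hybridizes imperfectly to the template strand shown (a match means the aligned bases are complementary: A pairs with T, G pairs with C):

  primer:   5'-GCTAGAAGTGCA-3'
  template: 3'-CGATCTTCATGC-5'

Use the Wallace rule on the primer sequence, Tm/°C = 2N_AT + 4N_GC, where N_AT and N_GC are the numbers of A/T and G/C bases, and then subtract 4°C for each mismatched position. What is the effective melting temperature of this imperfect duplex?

Primer base counts: A=4, T=2, G=4, C=2 → A+T=6, G+C=6
Perfect-match Tm = 2(6) + 4(6) = 12 + 24 = 36°C
Mismatches (positions where the bases are not complementary): 2 (at positions 10, 12)
Effective Tm = 36 − 2×4 = 36 − 8 = 28°C

28°C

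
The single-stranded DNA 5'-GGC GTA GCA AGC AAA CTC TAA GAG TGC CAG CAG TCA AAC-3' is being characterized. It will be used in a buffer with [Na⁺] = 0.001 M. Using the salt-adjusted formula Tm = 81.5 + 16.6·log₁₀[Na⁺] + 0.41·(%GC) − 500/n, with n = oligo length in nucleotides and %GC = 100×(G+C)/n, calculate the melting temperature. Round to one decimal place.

Length n = 39. A=14, C=10, G=10, T=5
G+C = 20, so %GC = 20/39 × 100 = 51.282%
Salt term: 16.6 × (-3) = -49.8
GC term: 0.41 × 51.282 = 21.026; length term: −500/39 = −12.821
Tm = 81.5 + (-49.8) + 21.026 − 12.821 = 39.905 → 39.9°C

39.9°C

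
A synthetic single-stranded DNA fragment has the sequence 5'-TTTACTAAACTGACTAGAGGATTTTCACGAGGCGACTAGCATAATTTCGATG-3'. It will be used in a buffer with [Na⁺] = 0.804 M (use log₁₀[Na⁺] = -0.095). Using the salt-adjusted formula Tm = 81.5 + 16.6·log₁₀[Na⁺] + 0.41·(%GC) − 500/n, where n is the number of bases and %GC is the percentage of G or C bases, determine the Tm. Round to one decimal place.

Length n = 52. Counting bases: T=16, G=11, A=16, C=9
G+C = 20, so %GC = 20/52 × 100 = 38.462%
Salt term: 16.6 × (-0.095) = -1.577
GC term: 0.41 × 38.462 = 15.769; length term: −500/52 = −9.615
Tm = 81.5 + (-1.577) + 15.769 − 9.615 = 86.077 → 86.1°C

86.1°C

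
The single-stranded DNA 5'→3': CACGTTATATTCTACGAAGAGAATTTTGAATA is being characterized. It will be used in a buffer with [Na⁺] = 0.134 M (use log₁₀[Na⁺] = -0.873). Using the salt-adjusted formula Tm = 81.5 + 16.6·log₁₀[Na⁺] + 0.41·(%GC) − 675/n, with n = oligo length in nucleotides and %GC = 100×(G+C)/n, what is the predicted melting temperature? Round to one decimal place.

57.4°C

Length n = 32. G=5, A=12, C=4, T=11
G+C = 9, so %GC = 9/32 × 100 = 28.125%
Salt term: 16.6 × (-0.873) = -14.492
GC term: 0.41 × 28.125 = 11.531; length term: −675/32 = −21.094
Tm = 81.5 + (-14.492) + 11.531 − 21.094 = 57.445 → 57.4°C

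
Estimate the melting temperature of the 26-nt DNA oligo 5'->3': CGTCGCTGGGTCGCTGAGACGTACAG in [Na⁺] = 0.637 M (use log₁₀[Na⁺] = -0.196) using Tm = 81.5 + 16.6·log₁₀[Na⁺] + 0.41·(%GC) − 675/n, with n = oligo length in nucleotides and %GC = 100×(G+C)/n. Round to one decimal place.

Length n = 26. Counting bases: C=7, T=5, A=4, G=10
G+C = 17, so %GC = 17/26 × 100 = 65.385%
Salt term: 16.6 × (-0.196) = -3.254
GC term: 0.41 × 65.385 = 26.808; length term: −675/26 = −25.962
Tm = 81.5 + (-3.254) + 26.808 − 25.962 = 79.092 → 79.1°C

79.1°C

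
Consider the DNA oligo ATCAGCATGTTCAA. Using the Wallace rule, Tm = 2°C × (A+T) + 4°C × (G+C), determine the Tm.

38°C

Counting bases: T=4, C=3, G=2, A=5
So N_AT = 9 and N_GC = 5.
Tm = 4·5 + 2·9 = 20 + 18 = 38°C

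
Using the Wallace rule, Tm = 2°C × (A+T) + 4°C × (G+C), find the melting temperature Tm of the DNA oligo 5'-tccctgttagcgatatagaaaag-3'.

64°C

Counting bases: A=8, G=5, C=4, T=6
AT pairs contribute 14, GC pairs contribute 9.
Tm = 2(14) + 4(9) = 28 + 36 = 64°C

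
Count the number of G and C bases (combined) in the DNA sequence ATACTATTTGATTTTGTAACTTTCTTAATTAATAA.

5

Base counts: G=2, T=18, C=3, A=12
G+C = 2 + 3 = 5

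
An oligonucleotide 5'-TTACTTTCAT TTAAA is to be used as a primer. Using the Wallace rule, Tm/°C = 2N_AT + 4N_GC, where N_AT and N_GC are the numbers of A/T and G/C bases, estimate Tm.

Scanning the sequence gives C=2, G=0, T=8, A=5.
A+T = 13, G+C = 2
Tm = 2(13) + 4(2) = 26 + 8 = 34°C

34°C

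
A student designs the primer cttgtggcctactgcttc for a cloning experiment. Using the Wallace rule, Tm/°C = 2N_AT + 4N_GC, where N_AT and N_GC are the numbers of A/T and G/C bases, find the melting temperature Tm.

56°C

T=7, A=1, G=4, C=6
So N_AT = 8 and N_GC = 10.
Tm = 2(8) + 4(10) = 16 + 40 = 56°C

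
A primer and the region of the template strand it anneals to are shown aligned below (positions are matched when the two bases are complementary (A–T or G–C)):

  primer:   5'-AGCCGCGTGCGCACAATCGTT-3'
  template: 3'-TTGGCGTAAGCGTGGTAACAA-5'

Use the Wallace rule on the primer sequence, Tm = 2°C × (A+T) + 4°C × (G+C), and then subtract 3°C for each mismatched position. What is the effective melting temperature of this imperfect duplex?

Primer base counts: A=4, T=4, G=6, C=7 → A+T=8, G+C=13
Perfect-match Tm = 2(8) + 4(13) = 16 + 52 = 68°C
Mismatches (positions where the bases are not complementary): 5 (at positions 2, 7, 9, 15, 18)
Effective Tm = 68 − 5×3 = 68 − 15 = 53°C

53°C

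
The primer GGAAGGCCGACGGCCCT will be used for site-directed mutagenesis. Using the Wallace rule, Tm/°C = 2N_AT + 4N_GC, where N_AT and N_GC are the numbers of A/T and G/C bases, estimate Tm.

Base counts: C=6, T=1, A=3, G=7
AT pairs contribute 4, GC pairs contribute 13.
Tm = 2(4) + 4(13) = 8 + 52 = 60°C

60°C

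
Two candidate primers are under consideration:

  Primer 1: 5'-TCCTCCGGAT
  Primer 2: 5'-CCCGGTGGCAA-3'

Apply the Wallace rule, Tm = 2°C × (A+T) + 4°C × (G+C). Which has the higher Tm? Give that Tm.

Primer 2, 38°C

Primer 1: A+T=4, G+C=6 → Tm = 2(4)+4(6) = 32°C
Primer 2: A+T=3, G+C=8 → Tm = 2(3)+4(8) = 38°C
32°C vs 38°C → primer 2 is higher.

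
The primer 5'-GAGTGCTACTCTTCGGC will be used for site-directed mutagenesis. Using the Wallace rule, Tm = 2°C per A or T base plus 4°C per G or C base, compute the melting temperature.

54°C

Counting bases: A=2, C=5, T=5, G=5
So N_AT = 7 and N_GC = 10.
Tm = 2(7) + 4(10) = 14 + 40 = 54°C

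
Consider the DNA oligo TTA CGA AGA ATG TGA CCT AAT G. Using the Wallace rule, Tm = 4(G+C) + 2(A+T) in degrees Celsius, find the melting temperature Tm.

60°C

Counting bases: A=8, G=5, T=6, C=3
A+T = 14, G+C = 8
Tm = 4·8 + 2·14 = 32 + 28 = 60°C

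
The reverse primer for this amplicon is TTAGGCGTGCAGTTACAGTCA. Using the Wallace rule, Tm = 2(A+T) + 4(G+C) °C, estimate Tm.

62°C

Base counts: T=6, A=5, G=6, C=4
AT pairs contribute 11, GC pairs contribute 10.
Tm = 4·10 + 2·11 = 40 + 22 = 62°C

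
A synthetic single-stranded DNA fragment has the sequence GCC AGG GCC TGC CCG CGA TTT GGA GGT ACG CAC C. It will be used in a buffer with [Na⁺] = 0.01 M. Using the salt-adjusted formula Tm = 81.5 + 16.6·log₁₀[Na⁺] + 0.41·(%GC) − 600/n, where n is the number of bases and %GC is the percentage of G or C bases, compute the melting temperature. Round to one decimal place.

59.6°C

Length n = 34. T=5, A=5, G=12, C=12
G+C = 24, so %GC = 24/34 × 100 = 70.588%
Salt term: 16.6 × (-2) = -33.2
GC term: 0.41 × 70.588 = 28.941; length term: −600/34 = −17.647
Tm = 81.5 + (-33.2) + 28.941 − 17.647 = 59.594 → 59.6°C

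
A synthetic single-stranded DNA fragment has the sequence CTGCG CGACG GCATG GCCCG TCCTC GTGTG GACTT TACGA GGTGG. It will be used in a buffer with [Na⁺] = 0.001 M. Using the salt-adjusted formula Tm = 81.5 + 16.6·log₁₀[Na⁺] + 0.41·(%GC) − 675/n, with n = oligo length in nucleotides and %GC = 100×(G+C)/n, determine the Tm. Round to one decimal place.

Length n = 45. G=17, C=13, T=10, A=5
G+C = 30, so %GC = 30/45 × 100 = 66.667%
Salt term: 16.6 × (-3) = -49.8
GC term: 0.41 × 66.667 = 27.333; length term: −675/45 = −15
Tm = 81.5 + (-49.8) + 27.333 − 15 = 44.033 → 44.0°C

44.0°C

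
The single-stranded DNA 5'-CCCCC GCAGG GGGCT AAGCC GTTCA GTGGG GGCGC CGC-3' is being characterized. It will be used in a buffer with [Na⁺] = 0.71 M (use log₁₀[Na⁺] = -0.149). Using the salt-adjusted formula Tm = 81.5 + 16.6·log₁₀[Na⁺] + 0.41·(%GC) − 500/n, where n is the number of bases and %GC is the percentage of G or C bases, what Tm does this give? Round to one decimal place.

98.2°C

Length n = 38. A=4, G=16, T=4, C=14
G+C = 30, so %GC = 30/38 × 100 = 78.947%
Salt term: 16.6 × (-0.149) = -2.473
GC term: 0.41 × 78.947 = 32.368; length term: −500/38 = −13.158
Tm = 81.5 + (-2.473) + 32.368 − 13.158 = 98.237 → 98.2°C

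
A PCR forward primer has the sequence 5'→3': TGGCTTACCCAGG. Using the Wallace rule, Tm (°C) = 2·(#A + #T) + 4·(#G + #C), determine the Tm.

Base counts: C=4, A=2, T=3, G=4
A+T = 5, G+C = 8
Tm = 4·8 + 2·5 = 32 + 10 = 42°C

42°C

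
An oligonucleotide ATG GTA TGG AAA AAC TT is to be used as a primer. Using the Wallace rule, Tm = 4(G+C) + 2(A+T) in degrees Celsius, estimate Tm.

Counting bases: G=4, C=1, T=5, A=7
So N_AT = 12 and N_GC = 5.
Tm = 2×12 + 4×5 = 44°C

44°C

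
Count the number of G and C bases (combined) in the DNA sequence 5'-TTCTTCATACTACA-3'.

T=6, A=4, G=0, C=4
Total G or C: 0 + 4 = 4

4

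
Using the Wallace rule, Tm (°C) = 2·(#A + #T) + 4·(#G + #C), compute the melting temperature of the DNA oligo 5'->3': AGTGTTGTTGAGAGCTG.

Scanning the sequence gives A=3, G=7, C=1, T=6.
A+T = 9, G+C = 8
Tm = 4·8 + 2·9 = 32 + 18 = 50°C

50°C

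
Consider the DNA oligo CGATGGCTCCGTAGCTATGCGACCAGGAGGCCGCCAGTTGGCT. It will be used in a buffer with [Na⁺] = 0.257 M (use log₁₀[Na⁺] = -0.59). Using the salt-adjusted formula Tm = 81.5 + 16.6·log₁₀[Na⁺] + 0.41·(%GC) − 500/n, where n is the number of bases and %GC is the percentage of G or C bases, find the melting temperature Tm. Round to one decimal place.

86.8°C

Length n = 43. A=7, C=13, G=15, T=8
G+C = 28, so %GC = 28/43 × 100 = 65.116%
Salt term: 16.6 × (-0.59) = -9.794
GC term: 0.41 × 65.116 = 26.698; length term: −500/43 = −11.628
Tm = 81.5 + (-9.794) + 26.698 − 11.628 = 86.776 → 86.8°C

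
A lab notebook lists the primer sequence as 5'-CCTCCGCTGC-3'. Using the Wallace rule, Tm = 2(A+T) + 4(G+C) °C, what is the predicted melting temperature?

36°C

Scanning the sequence gives T=2, A=0, C=6, G=2.
So N_AT = 2 and N_GC = 8.
Tm = 2×2 + 4×8 = 36°C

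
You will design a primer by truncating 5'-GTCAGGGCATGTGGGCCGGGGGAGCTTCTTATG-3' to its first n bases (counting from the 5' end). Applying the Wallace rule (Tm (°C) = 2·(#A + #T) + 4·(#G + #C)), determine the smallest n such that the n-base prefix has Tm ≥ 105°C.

First 32 bases: GTCAGGGCATGTGGGCCGGGGGAGCTTCTTAT → Tm = 104°C (< 105°C)
First 33 bases: GTCAGGGCATGTGGGCCGGGGGAGCTTCTTATG → Tm = 108°C (≥ 105°C)
Since every base adds ≥2°C, Tm only increases with n, so the threshold is first crossed at n = 33.

n = 33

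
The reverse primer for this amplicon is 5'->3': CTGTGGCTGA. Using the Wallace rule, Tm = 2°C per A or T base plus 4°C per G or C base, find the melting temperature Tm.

32°C

Base counts: C=2, A=1, G=4, T=3
AT pairs contribute 4, GC pairs contribute 6.
Tm = 2×4 + 4×6 = 32°C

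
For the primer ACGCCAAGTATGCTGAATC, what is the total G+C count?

9

Scanning the sequence gives G=4, C=5, A=6, T=4.
G+C = 4 + 5 = 9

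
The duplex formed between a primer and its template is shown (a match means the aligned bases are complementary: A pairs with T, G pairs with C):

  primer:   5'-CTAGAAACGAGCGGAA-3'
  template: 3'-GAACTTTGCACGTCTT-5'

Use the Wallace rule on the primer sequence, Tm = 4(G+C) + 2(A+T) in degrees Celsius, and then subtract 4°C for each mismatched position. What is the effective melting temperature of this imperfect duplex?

Primer base counts: A=7, T=1, G=5, C=3 → A+T=8, G+C=8
Perfect-match Tm = 2(8) + 4(8) = 16 + 32 = 48°C
Mismatches (positions where the bases are not complementary): 3 (at positions 3, 10, 13)
Effective Tm = 48 − 3×4 = 48 − 12 = 36°C

36°C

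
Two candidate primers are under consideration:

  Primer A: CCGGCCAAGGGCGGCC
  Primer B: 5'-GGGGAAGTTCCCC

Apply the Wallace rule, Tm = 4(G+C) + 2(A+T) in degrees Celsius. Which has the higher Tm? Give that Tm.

Primer A, 60°C

Primer A: A+T=2, G+C=14 → Tm = 2(2)+4(14) = 60°C
Primer B: A+T=4, G+C=9 → Tm = 2(4)+4(9) = 44°C
60°C vs 44°C → primer A is higher.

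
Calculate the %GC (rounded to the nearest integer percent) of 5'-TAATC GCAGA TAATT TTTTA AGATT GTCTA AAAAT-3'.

Base counts: C=3, A=14, G=4, T=14
G+C = 4 + 3 = 7 out of 35 bases
%GC = 7/35 × 100 = 20% ≈ 20%

20%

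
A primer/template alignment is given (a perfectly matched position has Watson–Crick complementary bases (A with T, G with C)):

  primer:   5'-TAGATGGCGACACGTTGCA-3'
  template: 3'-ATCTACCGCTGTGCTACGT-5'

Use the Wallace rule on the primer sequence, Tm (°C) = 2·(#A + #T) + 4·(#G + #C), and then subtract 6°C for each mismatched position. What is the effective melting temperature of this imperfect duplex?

52°C

Primer base counts: A=5, T=4, G=6, C=4 → A+T=9, G+C=10
Perfect-match Tm = 2(9) + 4(10) = 18 + 40 = 58°C
Mismatches (positions where the bases are not complementary): 1 (at position 15)
Effective Tm = 58 − 1×6 = 58 − 6 = 52°C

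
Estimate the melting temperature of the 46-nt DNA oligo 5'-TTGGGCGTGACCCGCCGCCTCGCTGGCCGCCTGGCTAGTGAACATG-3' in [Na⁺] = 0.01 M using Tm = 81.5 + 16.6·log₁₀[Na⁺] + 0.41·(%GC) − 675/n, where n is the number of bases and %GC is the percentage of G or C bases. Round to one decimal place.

62.1°C

Length n = 46. G=16, T=9, A=5, C=16
G+C = 32, so %GC = 32/46 × 100 = 69.565%
Salt term: 16.6 × (-2) = -33.2
GC term: 0.41 × 69.565 = 28.522; length term: −675/46 = −14.674
Tm = 81.5 + (-33.2) + 28.522 − 14.674 = 62.148 → 62.1°C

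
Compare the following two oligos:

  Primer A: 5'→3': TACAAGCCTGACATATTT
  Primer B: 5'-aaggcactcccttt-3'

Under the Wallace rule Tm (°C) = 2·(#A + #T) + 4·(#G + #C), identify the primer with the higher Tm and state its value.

Primer A: A+T=12, G+C=6 → Tm = 2(12)+4(6) = 48°C
Primer B: A+T=7, G+C=7 → Tm = 2(7)+4(7) = 42°C
48°C vs 42°C → primer A is higher.

Primer A, 48°C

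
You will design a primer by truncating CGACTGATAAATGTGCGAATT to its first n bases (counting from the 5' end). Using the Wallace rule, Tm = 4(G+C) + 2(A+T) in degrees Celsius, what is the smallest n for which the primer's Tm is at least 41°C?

First 14 bases: CGACTGATAAATGT → Tm = 38°C (< 41°C)
First 15 bases: CGACTGATAAATGTG → Tm = 42°C (≥ 41°C)
Each additional base adds 2°C (A/T) or 4°C (G/C), so Tm is non-decreasing in n; n = 15 is the first length to reach 41°C.

n = 15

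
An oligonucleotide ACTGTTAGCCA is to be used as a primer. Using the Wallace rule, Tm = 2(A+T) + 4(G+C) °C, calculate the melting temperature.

G=2, A=3, T=3, C=3
AT pairs contribute 6, GC pairs contribute 5.
Tm = 2(6) + 4(5) = 12 + 20 = 32°C

32°C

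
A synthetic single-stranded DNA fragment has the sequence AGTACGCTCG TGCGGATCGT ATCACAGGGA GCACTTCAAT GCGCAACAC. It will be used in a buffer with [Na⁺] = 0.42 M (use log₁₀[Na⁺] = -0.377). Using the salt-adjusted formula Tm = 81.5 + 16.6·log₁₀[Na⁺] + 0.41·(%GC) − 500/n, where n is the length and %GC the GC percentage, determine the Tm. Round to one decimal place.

Length n = 49. Base counts: G=13, C=14, T=9, A=13
G+C = 27, so %GC = 27/49 × 100 = 55.102%
Salt term: 16.6 × (-0.377) = -6.258
GC term: 0.41 × 55.102 = 22.592; length term: −500/49 = −10.204
Tm = 81.5 + (-6.258) + 22.592 − 10.204 = 87.63 → 87.6°C

87.6°C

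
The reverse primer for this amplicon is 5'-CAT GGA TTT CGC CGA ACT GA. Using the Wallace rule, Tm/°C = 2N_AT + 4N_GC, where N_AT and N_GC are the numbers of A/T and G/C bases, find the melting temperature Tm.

60°C

Base counts: G=5, T=5, C=5, A=5
AT pairs contribute 10, GC pairs contribute 10.
Tm = 2×10 + 4×10 = 60°C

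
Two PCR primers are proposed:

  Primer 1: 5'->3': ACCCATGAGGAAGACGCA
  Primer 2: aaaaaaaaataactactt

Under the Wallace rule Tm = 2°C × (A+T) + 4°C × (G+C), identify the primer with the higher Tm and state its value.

Primer 1: A+T=8, G+C=10 → Tm = 2(8)+4(10) = 56°C
Primer 2: A+T=16, G+C=2 → Tm = 2(16)+4(2) = 40°C
56°C vs 40°C → primer 1 is higher.

Primer 1, 56°C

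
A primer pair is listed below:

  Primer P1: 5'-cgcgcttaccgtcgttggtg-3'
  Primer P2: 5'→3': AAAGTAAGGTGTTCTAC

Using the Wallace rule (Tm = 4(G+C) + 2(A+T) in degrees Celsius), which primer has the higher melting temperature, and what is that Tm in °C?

Primer P1, 66°C

Primer P1: A+T=7, G+C=13 → Tm = 2(7)+4(13) = 66°C
Primer P2: A+T=11, G+C=6 → Tm = 2(11)+4(6) = 46°C
66°C vs 46°C → primer P1 is higher.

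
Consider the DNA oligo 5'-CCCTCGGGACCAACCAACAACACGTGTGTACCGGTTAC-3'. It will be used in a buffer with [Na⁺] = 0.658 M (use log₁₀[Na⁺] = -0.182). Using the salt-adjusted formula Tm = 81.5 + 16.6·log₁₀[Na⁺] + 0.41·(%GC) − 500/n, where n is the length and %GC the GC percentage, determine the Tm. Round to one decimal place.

Length n = 38. Scanning the sequence gives A=10, T=6, C=14, G=8.
G+C = 22, so %GC = 22/38 × 100 = 57.895%
Salt term: 16.6 × (-0.182) = -3.021
GC term: 0.41 × 57.895 = 23.737; length term: −500/38 = −13.158
Tm = 81.5 + (-3.021) + 23.737 − 13.158 = 89.058 → 89.1°C

89.1°C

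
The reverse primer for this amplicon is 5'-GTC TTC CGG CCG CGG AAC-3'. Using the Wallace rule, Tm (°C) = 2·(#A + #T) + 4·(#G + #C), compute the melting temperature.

62°C

Counting bases: T=3, G=6, A=2, C=7
So N_AT = 5 and N_GC = 13.
Tm = 2(5) + 4(13) = 10 + 52 = 62°C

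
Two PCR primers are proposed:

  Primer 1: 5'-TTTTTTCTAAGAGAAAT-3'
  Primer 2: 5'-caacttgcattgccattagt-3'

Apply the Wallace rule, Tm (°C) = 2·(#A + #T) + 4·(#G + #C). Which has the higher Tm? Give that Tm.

Primer 2, 56°C

Primer 1: A+T=14, G+C=3 → Tm = 2(14)+4(3) = 40°C
Primer 2: A+T=12, G+C=8 → Tm = 2(12)+4(8) = 56°C
40°C vs 56°C → primer 2 is higher.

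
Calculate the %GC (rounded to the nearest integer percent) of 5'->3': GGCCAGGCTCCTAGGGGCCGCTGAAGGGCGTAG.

73%

Scanning the sequence gives A=5, T=4, G=15, C=9.
G+C = 15 + 9 = 24 out of 33 bases
%GC = 24/33 × 100 = 72.73% ≈ 73%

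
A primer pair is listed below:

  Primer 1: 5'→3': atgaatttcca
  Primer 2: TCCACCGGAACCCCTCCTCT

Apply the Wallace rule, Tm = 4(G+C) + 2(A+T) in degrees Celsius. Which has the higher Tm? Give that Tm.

Primer 2, 66°C

Primer 1: A+T=8, G+C=3 → Tm = 2(8)+4(3) = 28°C
Primer 2: A+T=7, G+C=13 → Tm = 2(7)+4(13) = 66°C
28°C vs 66°C → primer 2 is higher.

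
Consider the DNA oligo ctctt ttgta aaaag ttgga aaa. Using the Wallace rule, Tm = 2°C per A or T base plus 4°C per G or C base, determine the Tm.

58°C

Base counts: T=8, A=9, G=4, C=2
AT pairs contribute 17, GC pairs contribute 6.
Tm = 2×17 + 4×6 = 58°C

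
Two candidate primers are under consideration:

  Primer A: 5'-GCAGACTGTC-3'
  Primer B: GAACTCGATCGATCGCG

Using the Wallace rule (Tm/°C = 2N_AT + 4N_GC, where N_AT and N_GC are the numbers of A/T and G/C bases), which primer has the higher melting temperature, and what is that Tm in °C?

Primer A: A+T=4, G+C=6 → Tm = 2(4)+4(6) = 32°C
Primer B: A+T=7, G+C=10 → Tm = 2(7)+4(10) = 54°C
32°C vs 54°C → primer B is higher.

Primer B, 54°C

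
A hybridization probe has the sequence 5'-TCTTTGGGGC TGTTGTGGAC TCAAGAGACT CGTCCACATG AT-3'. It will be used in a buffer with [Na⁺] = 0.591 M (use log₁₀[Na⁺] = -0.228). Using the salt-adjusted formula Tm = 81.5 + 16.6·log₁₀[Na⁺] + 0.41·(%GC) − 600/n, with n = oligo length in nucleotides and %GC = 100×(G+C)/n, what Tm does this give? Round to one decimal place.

Length n = 42. Scanning the sequence gives A=8, T=13, C=9, G=12.
G+C = 21, so %GC = 21/42 × 100 = 50%
Salt term: 16.6 × (-0.228) = -3.785
GC term: 0.41 × 50 = 20.5; length term: −600/42 = −14.286
Tm = 81.5 + (-3.785) + 20.5 − 14.286 = 83.929 → 83.9°C

83.9°C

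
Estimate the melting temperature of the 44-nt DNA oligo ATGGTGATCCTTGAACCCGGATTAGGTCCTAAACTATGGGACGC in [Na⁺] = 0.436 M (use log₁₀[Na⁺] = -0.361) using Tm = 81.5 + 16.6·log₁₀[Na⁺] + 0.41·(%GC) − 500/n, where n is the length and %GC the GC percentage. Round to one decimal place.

Length n = 44. Scanning the sequence gives C=10, A=11, G=12, T=11.
G+C = 22, so %GC = 22/44 × 100 = 50%
Salt term: 16.6 × (-0.361) = -5.993
GC term: 0.41 × 50 = 20.5; length term: −500/44 = −11.364
Tm = 81.5 + (-5.993) + 20.5 − 11.364 = 84.643 → 84.6°C

84.6°C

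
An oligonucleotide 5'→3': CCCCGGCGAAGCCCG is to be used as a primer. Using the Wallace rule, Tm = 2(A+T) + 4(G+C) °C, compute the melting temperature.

Counting bases: A=2, G=5, C=8, T=0
AT pairs contribute 2, GC pairs contribute 13.
Tm = 4·13 + 2·2 = 52 + 4 = 56°C

56°C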